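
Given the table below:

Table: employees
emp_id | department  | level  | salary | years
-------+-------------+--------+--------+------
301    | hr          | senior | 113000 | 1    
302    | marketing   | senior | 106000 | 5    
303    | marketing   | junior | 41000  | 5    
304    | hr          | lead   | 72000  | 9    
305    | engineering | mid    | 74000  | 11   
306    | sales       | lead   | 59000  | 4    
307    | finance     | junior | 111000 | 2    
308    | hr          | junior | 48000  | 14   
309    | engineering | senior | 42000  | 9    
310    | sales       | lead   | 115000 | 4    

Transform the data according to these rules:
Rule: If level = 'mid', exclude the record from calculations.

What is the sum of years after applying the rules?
53

Step 1: Identify records where level = 'mid'
Step 2: The excluded records sum to 11
Step 3: Original total years = 64
Step 4: Remaining total = 64 - 11 = 53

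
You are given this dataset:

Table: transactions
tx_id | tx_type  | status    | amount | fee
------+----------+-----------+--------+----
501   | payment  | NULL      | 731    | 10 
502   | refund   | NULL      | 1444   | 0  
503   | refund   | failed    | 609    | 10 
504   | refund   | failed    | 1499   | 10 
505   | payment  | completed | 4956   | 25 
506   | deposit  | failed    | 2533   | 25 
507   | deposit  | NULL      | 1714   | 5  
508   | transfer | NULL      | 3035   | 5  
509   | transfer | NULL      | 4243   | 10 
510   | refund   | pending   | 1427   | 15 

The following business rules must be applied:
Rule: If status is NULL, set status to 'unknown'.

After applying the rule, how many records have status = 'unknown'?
5

Step 1: Count records where status IS NULL
Step 2: Found 5 records with NULL status
Step 3: These records will have status set to 'unknown'
Step 4: Records already having status = 'unknown': 0
Step 5: Answer: 5 + 0 = 5 records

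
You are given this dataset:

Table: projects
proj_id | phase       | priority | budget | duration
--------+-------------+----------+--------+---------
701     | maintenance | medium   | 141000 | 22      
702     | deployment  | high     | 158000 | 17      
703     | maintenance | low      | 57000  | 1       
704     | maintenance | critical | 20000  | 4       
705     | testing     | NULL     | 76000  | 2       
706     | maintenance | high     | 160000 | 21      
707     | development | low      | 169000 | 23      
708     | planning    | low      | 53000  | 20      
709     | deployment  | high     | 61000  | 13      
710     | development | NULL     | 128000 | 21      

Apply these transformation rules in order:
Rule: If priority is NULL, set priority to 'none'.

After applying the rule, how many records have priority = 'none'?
2

Step 1: Count records where priority IS NULL
Step 2: Found 2 records with NULL priority
Step 3: These records will have priority set to 'none'
Step 4: Records already having priority = 'none': 0
Step 5: Answer: 2 + 0 = 2 records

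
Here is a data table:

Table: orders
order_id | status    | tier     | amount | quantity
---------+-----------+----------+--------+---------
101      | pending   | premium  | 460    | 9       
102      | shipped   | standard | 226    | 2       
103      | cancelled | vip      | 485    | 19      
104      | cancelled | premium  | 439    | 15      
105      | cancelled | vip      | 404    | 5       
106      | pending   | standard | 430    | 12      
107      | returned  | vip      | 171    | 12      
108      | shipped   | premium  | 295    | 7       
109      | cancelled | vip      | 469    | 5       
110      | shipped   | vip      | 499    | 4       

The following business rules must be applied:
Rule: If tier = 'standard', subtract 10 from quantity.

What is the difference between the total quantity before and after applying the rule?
20

Step 1: Original sum of quantity = 90
Step 2: 2 records have tier = 'standard'
Step 3: Each affected record changes by -10
Step 4: Total change = 2 × -10 = -20
Step 5: New sum = 90 + -20 = 70
Step 6: Difference = |70 - 90| = 20
        (Sum decreased by 20)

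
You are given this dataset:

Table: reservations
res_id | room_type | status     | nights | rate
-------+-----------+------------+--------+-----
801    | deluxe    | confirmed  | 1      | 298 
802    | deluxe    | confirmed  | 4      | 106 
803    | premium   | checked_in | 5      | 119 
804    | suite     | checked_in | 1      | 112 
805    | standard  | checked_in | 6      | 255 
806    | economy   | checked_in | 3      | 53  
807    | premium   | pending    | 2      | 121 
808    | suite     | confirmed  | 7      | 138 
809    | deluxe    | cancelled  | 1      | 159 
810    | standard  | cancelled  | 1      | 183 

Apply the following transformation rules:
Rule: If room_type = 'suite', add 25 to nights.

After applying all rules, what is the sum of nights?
81

Step 1: Count records where room_type = 'suite': 2
Step 2: Total bonus added: 2 × 25 = 50
Step 3: Original sum of nights: 31
Step 4: Final sum = 31 + 50 = 81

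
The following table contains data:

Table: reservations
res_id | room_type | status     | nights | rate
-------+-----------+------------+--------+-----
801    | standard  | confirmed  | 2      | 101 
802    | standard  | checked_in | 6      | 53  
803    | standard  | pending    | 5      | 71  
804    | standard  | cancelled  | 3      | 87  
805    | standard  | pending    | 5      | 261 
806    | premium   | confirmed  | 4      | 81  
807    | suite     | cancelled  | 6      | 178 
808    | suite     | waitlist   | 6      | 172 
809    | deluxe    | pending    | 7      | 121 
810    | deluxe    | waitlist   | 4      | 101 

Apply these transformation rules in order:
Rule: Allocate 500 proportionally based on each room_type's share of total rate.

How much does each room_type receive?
deluxe: 90.54, premium: 33.03, standard: 233.69, suite: 142.74

Step 1: Calculate total rate = 1226
Step 2: Calculate each room_type's proportion:
  deluxe: 222/1226 = 18.11% → 90.54
  premium: 81/1226 = 6.61% → 33.03
  standard: 573/1226 = 46.74% → 233.69
  suite: 350/1226 = 28.55% → 142.74
Step 3: Verify: sum of allocations ≈ 500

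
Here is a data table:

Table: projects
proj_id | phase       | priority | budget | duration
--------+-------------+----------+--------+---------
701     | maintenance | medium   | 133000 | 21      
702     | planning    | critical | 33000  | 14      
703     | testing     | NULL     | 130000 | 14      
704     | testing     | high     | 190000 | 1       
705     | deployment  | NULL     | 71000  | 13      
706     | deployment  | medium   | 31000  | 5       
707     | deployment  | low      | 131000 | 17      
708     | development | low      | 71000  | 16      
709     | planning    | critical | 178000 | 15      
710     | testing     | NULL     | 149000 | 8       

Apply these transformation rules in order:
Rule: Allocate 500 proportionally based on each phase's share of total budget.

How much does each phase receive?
deployment: 104.3, development: 31.78, maintenance: 59.53, planning: 94.45, testing: 209.94

Step 1: Calculate total budget = 1117000
Step 2: Calculate each phase's proportion:
  deployment: 233000/1117000 = 20.86% → 104.3
  development: 71000/1117000 = 6.36% → 31.78
  maintenance: 133000/1117000 = 11.91% → 59.53
  planning: 211000/1117000 = 18.89% → 94.45
  testing: 469000/1117000 = 41.99% → 209.94
Step 3: Verify: sum of allocations ≈ 500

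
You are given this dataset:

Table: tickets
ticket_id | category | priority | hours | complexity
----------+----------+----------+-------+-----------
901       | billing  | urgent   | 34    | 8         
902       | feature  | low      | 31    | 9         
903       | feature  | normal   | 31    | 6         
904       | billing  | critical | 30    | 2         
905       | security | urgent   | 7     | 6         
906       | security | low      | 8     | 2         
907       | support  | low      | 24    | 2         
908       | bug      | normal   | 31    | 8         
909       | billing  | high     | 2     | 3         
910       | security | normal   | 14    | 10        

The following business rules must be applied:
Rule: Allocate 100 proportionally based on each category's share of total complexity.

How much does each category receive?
billing: 23.21, bug: 14.29, feature: 26.79, security: 32.14, support: 3.57

Step 1: Calculate total complexity = 56
Step 2: Calculate each category's proportion:
  billing: 13/56 = 23.21% → 23.21
  bug: 8/56 = 14.29% → 14.29
  feature: 15/56 = 26.79% → 26.79
  security: 18/56 = 32.14% → 32.14
  support: 2/56 = 3.57% → 3.57
Step 3: Verify: sum of allocations ≈ 100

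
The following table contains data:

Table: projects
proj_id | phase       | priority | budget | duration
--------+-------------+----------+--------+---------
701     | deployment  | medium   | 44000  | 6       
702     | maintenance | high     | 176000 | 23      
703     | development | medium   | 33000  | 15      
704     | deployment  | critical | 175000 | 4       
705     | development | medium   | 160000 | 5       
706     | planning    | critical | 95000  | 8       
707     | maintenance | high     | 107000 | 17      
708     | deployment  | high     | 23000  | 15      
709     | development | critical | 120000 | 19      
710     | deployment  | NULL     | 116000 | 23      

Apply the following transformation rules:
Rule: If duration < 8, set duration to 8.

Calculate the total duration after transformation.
144

Step 1: 3 records have duration < 8
Step 2: These records originally summed to 15
Step 3: After setting to minimum: 3 × 8 = 24
Step 4: Unaffected records sum: 120
Step 5: Final sum = 24 + 120 = 144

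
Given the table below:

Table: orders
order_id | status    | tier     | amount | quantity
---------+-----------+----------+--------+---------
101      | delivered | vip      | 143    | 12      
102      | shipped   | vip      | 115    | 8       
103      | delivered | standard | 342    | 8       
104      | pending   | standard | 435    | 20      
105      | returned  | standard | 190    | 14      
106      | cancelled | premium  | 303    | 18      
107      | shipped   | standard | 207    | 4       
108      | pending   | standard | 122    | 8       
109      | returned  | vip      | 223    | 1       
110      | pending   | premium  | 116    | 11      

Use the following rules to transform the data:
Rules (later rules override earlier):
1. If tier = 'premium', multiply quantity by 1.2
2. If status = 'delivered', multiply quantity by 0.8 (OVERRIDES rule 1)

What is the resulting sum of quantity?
105.8

Step 1: Rule 2 takes priority for records with status = 'delivered'
  - 2 records: 20 × 0.8 = 16.0
Step 2: Rule 1 applies to remaining records with tier = 'premium'
  - 2 records: 29 × 1.2 = 34.8
Step 3: Other records unchanged: 55
Step 4: Final sum = 16.0 + 34.8 + 55 = 105.8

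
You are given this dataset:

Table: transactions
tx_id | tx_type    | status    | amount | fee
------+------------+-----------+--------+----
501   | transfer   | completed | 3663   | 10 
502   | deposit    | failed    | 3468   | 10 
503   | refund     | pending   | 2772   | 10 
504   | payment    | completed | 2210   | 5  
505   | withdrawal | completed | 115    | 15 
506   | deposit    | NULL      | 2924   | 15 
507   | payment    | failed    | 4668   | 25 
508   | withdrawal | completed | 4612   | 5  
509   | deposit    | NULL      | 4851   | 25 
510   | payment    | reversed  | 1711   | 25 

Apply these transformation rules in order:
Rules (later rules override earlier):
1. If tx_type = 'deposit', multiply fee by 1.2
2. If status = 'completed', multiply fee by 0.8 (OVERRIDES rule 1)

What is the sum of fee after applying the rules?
148.0

Step 1: Rule 2 takes priority for records with status = 'completed'
  - 4 records: 35 × 0.8 = 28.0
Step 2: Rule 1 applies to remaining records with tx_type = 'deposit'
  - 3 records: 50 × 1.2 = 60.0
Step 3: Other records unchanged: 60
Step 4: Final sum = 28.0 + 60.0 + 60 = 148.0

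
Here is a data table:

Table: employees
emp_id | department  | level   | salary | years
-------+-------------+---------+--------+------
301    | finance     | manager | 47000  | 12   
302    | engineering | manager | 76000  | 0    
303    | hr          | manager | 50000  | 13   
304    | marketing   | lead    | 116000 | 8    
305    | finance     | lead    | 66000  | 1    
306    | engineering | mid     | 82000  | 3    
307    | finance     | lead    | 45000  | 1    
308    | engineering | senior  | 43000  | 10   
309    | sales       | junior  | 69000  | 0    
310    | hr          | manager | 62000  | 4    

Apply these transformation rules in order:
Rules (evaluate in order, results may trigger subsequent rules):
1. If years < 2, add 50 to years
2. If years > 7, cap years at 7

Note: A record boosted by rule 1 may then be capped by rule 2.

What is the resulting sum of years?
63

Step 1: Apply rule 1 to records with years < 2
  - 4 records get bonus of 50
  - Of these, 4 records then exceed 7 and get capped
Step 2: Apply rule 2 to records with years > 7
  - 4 records (original) are capped
Step 3: Calculate final sum = 63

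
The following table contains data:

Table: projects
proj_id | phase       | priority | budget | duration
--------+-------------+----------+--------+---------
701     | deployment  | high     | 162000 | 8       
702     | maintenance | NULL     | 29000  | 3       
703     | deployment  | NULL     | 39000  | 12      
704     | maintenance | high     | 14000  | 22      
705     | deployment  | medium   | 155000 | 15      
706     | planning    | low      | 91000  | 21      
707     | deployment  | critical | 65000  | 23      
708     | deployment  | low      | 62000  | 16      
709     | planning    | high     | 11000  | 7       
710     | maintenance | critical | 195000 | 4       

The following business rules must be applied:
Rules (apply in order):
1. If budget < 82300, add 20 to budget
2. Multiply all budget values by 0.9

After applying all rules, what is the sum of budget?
740808.0

Step 1: Apply Rule 1 - Add 20 to records with budget < 82300
  - 6 records affected: 220000 + (6 × 20) = 220120
  - Unaffected records: 603000
  - Sum after Rule 1: 823120
Step 2: Apply Rule 2 - Multiply all by 0.9
  - 823120 × 0.9 = 740808.0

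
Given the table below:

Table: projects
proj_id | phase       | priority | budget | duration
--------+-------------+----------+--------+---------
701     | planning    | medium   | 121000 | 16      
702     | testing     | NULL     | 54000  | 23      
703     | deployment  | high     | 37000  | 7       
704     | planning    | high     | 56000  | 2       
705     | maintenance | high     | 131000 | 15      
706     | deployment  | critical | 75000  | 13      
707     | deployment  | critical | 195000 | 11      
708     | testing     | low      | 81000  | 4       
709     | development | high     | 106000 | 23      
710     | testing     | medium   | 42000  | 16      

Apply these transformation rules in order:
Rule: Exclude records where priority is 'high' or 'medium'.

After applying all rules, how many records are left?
4

Step 1: Count records to exclude
  - 4 (high) + 2 (medium) = 6 records
Step 2: Total records: 10
Step 3: Remaining = 10 - 6 = 4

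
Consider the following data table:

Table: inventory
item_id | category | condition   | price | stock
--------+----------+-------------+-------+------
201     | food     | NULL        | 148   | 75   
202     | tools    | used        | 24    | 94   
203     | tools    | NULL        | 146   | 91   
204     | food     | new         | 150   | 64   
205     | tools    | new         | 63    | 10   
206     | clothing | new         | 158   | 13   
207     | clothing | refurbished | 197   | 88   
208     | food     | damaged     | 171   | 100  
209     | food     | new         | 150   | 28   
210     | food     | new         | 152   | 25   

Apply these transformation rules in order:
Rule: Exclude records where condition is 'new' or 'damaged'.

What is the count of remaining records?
4

Step 1: Count records to exclude
  - 5 (new) + 1 (damaged) = 6 records
Step 2: Total records: 10
Step 3: Remaining = 10 - 6 = 4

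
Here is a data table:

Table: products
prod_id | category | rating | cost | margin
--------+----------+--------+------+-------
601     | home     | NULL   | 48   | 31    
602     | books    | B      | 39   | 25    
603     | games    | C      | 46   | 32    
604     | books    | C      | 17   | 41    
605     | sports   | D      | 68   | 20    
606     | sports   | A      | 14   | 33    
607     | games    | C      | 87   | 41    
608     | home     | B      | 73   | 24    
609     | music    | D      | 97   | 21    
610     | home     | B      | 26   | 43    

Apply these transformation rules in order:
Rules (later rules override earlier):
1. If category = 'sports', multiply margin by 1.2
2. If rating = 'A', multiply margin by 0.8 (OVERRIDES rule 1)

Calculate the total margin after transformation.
308.4

Step 1: Rule 2 takes priority for records with rating = 'A'
  - 1 records: 33 × 0.8 = 26.4
Step 2: Rule 1 applies to remaining records with category = 'sports'
  - 1 records: 20 × 1.2 = 24.0
Step 3: Other records unchanged: 258
Step 4: Final sum = 26.4 + 24.0 + 258 = 308.4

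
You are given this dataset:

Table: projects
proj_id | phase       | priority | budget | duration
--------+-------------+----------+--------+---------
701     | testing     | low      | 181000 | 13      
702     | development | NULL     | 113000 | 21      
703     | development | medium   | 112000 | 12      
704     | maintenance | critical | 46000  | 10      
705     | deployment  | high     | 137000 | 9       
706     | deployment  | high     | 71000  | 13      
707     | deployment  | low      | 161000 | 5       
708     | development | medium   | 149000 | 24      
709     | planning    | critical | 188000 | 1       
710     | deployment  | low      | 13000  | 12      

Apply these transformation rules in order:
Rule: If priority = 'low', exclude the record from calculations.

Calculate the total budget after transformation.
816000

Step 1: Identify records where priority = 'low'
Step 2: The excluded records sum to 355000
Step 3: Original total budget = 1171000
Step 4: Remaining total = 1171000 - 355000 = 816000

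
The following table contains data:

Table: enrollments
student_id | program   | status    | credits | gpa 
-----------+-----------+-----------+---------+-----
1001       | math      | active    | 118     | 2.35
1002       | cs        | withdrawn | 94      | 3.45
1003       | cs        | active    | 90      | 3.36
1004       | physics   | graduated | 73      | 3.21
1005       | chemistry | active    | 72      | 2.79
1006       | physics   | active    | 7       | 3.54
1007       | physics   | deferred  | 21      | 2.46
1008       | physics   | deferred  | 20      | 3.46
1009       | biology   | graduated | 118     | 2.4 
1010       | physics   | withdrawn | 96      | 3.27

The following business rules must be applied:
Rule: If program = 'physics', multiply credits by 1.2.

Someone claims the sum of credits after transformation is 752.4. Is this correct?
Yes, the result is correct.

Step 1: Calculate the correct sum after transformation
Step 2: Apply multiplier 1.2 to records where program = 'physics'
Step 3: Correct result = 752.4
Step 4: Claimed result = 752.4
Step 5: 752.4 = 752.4 ✓
Conclusion: The claimed result is correct.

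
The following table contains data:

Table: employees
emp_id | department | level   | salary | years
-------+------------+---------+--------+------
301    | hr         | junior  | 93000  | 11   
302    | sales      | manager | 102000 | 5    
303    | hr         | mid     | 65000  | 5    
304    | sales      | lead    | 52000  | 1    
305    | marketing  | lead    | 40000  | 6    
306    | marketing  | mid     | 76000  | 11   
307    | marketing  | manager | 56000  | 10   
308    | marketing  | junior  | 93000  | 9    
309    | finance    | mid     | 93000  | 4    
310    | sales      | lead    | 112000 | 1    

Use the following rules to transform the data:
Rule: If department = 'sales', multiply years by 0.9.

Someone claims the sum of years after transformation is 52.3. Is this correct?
No, the correct result is 62.3.

Step 1: Calculate the correct sum after transformation
Step 2: Apply multiplier 0.9 to records where department = 'sales'
Step 3: Correct result = 62.3
Step 4: Claimed result = 52.3
Step 5: 62.3 ≠ 52.3
Conclusion: The claimed result is incorrect. The correct answer is 62.3.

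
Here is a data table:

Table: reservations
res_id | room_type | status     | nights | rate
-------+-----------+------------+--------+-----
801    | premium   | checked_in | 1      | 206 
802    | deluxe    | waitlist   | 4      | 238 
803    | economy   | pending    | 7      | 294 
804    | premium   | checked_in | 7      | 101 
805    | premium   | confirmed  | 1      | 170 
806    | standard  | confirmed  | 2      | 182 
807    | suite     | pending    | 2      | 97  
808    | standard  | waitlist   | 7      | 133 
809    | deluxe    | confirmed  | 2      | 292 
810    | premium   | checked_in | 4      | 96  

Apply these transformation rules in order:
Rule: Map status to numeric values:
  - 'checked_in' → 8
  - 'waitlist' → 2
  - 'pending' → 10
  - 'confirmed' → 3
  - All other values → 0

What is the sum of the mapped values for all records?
57

Step 1: Apply mapping to each record
Step 2: Count by status:
  'checked_in': 3 records × 8 = 24
  'waitlist': 2 records × 2 = 4
  'pending': 2 records × 10 = 20
  'confirmed': 3 records × 3 = 9
Step 3: Sum all mapped values = 57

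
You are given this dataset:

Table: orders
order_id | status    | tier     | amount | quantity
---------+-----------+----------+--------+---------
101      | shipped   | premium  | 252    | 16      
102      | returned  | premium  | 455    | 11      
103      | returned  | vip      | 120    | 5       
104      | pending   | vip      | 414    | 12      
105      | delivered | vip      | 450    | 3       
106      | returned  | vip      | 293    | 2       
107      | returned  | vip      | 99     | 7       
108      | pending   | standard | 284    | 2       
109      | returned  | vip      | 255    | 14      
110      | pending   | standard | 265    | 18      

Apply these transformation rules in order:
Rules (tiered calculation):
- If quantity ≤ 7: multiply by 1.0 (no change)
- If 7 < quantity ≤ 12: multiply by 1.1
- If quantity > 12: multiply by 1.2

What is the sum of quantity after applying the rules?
101.9

Step 1: Tier 1 (quantity ≤ 7): 5 records, sum = 19 × 1.0 = 19.0
Step 2: Tier 2 (7 < quantity ≤ 12): 2 records, sum = 23 × 1.1 = 25.3
Step 3: Tier 3 (quantity > 12): 3 records, sum = 48 × 1.2 = 57.6
Step 4: Final sum = 19.0 + 25.3 + 57.6 = 101.9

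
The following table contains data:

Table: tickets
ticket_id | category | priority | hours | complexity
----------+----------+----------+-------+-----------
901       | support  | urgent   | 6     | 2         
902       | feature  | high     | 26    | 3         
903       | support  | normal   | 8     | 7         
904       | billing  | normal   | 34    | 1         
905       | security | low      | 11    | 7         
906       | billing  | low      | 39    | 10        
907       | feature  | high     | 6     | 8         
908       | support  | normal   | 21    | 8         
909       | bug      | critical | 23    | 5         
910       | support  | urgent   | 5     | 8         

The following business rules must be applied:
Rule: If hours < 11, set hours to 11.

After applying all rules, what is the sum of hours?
198

Step 1: 4 records have hours < 11
Step 2: These records originally summed to 25
Step 3: After setting to minimum: 4 × 11 = 44
Step 4: Unaffected records sum: 154
Step 5: Final sum = 44 + 154 = 198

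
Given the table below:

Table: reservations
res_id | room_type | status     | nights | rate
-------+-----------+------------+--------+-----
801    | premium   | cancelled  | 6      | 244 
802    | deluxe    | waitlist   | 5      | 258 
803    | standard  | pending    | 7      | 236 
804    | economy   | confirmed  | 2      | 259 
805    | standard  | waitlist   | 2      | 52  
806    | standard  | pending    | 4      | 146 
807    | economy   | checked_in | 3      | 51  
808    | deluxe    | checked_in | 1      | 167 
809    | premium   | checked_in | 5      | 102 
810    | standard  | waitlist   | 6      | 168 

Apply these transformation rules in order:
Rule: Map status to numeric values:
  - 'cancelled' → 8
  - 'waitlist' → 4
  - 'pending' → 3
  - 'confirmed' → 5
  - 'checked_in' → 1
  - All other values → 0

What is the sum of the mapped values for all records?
34

Step 1: Apply mapping to each record
Step 2: Count by status:
  'cancelled': 1 records × 8 = 8
  'waitlist': 3 records × 4 = 12
  'pending': 2 records × 3 = 6
  'confirmed': 1 records × 5 = 5
  'checked_in': 3 records × 1 = 3
Step 3: Sum all mapped values = 34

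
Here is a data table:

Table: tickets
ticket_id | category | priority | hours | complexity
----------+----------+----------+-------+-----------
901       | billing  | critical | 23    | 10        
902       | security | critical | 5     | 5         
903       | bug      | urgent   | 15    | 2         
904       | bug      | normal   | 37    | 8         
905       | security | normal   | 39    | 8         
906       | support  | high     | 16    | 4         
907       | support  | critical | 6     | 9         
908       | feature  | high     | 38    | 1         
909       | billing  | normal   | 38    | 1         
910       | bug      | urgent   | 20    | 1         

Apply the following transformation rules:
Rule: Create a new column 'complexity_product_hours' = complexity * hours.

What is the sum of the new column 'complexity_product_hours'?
1107

Step 1: For each record, compute complexity * hours
Example calculations:
  10 * 23 = 230
  5 * 5 = 25
  2 * 15 = 30
  ...
Step 2: Sum all derived values
Step 3: Total = 1107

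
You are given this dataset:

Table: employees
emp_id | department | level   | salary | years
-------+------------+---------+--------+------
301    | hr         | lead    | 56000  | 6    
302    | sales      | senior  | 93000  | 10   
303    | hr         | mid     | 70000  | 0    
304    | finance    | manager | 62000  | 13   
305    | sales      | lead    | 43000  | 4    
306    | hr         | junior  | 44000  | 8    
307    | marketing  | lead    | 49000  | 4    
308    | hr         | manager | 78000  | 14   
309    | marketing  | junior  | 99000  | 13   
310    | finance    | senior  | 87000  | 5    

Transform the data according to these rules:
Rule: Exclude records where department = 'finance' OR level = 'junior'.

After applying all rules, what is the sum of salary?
389000

Step 1: Find records where department = 'finance' OR level = 'junior'
Step 2: 4 records match, summing to 292000
Step 3: Original sum: 681000
Step 4: Remaining sum = 681000 - 292000 = 389000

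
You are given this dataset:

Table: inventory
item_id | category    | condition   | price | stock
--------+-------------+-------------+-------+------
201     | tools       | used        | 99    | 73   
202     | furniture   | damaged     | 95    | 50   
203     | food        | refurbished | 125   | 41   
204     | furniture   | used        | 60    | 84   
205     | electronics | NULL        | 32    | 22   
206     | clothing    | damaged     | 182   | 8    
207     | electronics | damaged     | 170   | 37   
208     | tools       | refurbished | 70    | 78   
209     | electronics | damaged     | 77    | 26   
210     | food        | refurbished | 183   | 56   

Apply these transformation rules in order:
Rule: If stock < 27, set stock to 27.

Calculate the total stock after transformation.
500

Step 1: 3 records have stock < 27
Step 2: These records originally summed to 56
Step 3: After setting to minimum: 3 × 27 = 81
Step 4: Unaffected records sum: 419
Step 5: Final sum = 81 + 419 = 500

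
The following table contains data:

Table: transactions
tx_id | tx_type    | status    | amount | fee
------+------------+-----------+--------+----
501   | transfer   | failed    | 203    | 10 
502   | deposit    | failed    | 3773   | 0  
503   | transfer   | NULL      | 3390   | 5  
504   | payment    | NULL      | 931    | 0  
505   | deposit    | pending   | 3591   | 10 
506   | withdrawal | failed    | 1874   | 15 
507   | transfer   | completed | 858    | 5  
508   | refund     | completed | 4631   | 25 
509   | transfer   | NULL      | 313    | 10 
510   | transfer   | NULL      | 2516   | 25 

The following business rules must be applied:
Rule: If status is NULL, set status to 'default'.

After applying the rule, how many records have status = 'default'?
4

Step 1: Count records where status IS NULL
Step 2: Found 4 records with NULL status
Step 3: These records will have status set to 'default'
Step 4: Records already having status = 'default': 0
Step 5: Answer: 4 + 0 = 4 records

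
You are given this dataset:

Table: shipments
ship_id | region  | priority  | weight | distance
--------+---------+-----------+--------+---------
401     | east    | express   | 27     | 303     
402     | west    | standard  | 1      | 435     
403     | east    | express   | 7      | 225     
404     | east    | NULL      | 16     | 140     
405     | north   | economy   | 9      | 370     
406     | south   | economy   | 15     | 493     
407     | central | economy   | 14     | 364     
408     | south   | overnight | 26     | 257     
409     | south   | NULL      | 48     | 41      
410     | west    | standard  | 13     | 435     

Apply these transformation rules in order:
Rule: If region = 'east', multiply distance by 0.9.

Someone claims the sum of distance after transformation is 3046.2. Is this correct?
No, the correct result is 2996.2.

Step 1: Calculate the correct sum after transformation
Step 2: Apply multiplier 0.9 to records where region = 'east'
Step 3: Correct result = 2996.2
Step 4: Claimed result = 3046.2
Step 5: 2996.2 ≠ 3046.2
Conclusion: The claimed result is incorrect. The correct answer is 2996.2.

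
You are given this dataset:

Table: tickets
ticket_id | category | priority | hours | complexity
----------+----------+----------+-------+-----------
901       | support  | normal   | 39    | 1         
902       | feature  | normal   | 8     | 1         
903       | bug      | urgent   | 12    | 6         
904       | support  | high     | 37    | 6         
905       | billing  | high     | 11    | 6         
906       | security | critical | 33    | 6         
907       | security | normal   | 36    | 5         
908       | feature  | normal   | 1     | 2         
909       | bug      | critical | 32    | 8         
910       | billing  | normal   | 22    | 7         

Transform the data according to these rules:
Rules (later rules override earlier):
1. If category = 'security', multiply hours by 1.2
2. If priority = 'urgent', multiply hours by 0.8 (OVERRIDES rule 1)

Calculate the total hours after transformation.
242.4

Step 1: Rule 2 takes priority for records with priority = 'urgent'
  - 1 records: 12 × 0.8 = 9.6
Step 2: Rule 1 applies to remaining records with category = 'security'
  - 2 records: 69 × 1.2 = 82.8
Step 3: Other records unchanged: 150
Step 4: Final sum = 9.6 + 82.8 + 150 = 242.4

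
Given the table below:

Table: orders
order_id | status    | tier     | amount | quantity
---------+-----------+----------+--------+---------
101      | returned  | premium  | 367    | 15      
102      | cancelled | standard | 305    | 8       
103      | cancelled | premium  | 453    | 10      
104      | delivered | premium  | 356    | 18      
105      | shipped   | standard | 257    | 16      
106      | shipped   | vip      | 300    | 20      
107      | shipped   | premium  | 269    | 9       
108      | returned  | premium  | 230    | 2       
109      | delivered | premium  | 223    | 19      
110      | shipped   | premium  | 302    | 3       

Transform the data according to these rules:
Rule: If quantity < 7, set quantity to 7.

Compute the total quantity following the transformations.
129

Step 1: 2 records have quantity < 7
Step 2: These records originally summed to 5
Step 3: After setting to minimum: 2 × 7 = 14
Step 4: Unaffected records sum: 115
Step 5: Final sum = 14 + 115 = 129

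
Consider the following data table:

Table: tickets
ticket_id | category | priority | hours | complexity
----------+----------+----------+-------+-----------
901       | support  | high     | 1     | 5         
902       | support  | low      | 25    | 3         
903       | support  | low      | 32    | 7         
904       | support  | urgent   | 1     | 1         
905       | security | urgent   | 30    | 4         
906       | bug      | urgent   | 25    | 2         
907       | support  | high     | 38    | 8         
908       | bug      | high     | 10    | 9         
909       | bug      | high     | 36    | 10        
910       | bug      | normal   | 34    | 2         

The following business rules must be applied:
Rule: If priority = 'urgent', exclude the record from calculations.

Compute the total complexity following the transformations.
44

Step 1: Identify records where priority = 'urgent'
Step 2: The excluded records sum to 7
Step 3: Original total complexity = 51
Step 4: Remaining total = 51 - 7 = 44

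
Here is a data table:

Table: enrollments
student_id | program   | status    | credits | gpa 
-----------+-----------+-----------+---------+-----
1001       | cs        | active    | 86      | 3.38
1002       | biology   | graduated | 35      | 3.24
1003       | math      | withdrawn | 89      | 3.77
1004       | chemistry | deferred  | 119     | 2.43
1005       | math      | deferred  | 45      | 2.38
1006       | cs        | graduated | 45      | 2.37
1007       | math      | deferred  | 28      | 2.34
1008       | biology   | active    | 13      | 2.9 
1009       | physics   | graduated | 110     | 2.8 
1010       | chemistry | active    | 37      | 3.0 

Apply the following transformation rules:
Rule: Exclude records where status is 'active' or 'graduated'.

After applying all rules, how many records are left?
4

Step 1: Count records to exclude
  - 3 (active) + 3 (graduated) = 6 records
Step 2: Total records: 10
Step 3: Remaining = 10 - 6 = 4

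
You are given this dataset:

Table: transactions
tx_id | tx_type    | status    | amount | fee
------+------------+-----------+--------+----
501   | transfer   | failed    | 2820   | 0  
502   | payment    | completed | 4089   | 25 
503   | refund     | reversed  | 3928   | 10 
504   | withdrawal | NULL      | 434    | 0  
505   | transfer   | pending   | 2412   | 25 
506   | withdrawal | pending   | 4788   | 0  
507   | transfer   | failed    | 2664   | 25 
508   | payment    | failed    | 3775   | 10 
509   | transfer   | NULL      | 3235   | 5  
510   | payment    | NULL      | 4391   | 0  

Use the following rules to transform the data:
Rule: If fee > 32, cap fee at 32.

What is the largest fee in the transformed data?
25

Step 1: Original maximum fee = 25
Step 2: Check cap of 32 against maximum
Step 3: No records exceed the cap (max 25 <= cap 32), so no capping applies
Step 4: Maximum after transformation = 25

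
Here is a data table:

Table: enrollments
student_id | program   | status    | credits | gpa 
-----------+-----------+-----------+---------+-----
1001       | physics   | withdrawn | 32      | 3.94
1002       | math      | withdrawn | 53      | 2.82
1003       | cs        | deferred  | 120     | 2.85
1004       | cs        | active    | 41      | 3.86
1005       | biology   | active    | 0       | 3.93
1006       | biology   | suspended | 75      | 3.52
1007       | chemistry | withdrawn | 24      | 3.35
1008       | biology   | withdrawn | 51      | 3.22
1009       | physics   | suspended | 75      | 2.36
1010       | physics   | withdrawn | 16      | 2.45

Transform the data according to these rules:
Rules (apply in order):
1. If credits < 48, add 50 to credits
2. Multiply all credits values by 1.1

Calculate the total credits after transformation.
810.7

Step 1: Apply Rule 1 - Add 50 to records with credits < 48
  - 5 records affected: 113 + (5 × 50) = 363
  - Unaffected records: 374
  - Sum after Rule 1: 737
Step 2: Apply Rule 2 - Multiply all by 1.1
  - 737 × 1.1 = 810.7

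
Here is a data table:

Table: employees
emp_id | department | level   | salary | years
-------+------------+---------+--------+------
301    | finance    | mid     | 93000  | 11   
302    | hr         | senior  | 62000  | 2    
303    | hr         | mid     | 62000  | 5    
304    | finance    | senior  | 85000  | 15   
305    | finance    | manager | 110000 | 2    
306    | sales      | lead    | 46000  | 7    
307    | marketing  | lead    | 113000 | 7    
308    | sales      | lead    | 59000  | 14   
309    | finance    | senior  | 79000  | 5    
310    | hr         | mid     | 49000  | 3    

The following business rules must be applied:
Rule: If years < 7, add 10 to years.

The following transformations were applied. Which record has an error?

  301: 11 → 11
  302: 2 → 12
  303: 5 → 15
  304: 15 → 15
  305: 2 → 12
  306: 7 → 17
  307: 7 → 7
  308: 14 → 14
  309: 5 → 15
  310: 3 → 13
Record 306 has an error. The correct transformed value should be 7, not 17.

Step 1: Check each record against the rule
Step 2: Record 306 has years = 7
Step 3: Since 7 >= 7, the bonus should not have been applied
Step 4: Correct value = 7, but claimed value = 17
Conclusion: Record 306 has the error.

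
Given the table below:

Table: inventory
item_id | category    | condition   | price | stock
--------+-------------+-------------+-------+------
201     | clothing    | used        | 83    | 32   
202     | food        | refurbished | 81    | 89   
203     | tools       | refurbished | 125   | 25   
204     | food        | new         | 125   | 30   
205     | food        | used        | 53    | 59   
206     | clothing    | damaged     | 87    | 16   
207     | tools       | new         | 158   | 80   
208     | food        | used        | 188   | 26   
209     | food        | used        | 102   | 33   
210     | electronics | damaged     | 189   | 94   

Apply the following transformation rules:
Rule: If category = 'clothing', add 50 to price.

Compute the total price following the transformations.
1291

Step 1: Count records where category = 'clothing': 2
Step 2: Total bonus added: 2 × 50 = 100
Step 3: Original sum of price: 1191
Step 4: Final sum = 1191 + 100 = 1291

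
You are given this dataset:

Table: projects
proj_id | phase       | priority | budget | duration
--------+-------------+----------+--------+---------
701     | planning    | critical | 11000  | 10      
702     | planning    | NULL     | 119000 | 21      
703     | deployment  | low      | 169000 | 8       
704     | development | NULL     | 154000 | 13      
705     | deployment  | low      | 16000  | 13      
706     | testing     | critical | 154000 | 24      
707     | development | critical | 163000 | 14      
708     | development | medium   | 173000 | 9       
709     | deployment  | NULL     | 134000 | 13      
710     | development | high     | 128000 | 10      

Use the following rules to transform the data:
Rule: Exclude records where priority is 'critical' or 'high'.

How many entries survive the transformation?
6

Step 1: Count records to exclude
  - 3 (critical) + 1 (high) = 4 records
Step 2: Total records: 10
Step 3: Remaining = 10 - 4 = 6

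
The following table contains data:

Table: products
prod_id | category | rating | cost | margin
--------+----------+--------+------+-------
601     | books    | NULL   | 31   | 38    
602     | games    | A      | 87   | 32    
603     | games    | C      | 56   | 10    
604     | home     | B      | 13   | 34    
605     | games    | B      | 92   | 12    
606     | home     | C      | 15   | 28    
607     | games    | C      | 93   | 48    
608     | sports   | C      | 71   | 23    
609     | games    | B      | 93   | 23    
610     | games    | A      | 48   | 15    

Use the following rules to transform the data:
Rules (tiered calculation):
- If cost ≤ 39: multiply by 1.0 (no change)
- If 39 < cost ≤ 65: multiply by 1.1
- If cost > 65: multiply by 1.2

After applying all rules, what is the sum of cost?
696.6

Step 1: Tier 1 (cost ≤ 39): 3 records, sum = 59 × 1.0 = 59.0
Step 2: Tier 2 (39 < cost ≤ 65): 2 records, sum = 104 × 1.1 = 114.4
Step 3: Tier 3 (cost > 65): 5 records, sum = 436 × 1.2 = 523.2
Step 4: Final sum = 59.0 + 114.4 + 523.2 = 696.6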